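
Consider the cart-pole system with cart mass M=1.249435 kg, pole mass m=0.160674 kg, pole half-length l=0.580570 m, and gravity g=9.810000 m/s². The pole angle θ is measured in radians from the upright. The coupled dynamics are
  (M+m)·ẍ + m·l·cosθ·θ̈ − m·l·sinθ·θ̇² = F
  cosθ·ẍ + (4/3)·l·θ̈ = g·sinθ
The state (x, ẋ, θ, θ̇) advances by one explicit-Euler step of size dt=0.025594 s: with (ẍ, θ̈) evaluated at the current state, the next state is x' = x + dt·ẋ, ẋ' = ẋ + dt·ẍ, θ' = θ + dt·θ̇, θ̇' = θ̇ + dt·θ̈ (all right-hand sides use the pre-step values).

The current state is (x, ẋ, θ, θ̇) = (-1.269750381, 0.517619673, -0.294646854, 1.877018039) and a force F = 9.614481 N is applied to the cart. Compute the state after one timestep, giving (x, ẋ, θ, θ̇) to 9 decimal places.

sinθ=-0.290401941, cosθ=0.956904756
temp = (F + m·l·θ̇²·sinθ)/(M+m) = (9.614481 + -0.095441357)/1.410109 = 6.750570093
θ̈ = (g·sinθ − cosθ·temp)/(l·(4/3 − m·cos²θ/(M+m))) = -13.045887959
ẍ = temp − m·l·θ̈·cosθ/(M+m) = 7.576398598
Euler: x'=-1.269750381+0.025594·0.517619673=-1.256502423, ẋ'=0.517619673+0.025594·7.576398598=0.711530019
       θ'=-0.294646854+0.025594·1.877018039=-0.246606454, θ̇'=1.877018039+0.025594·-13.045887959=1.543121583

(-1.256502423, 0.711530019, -0.246606454, 1.543121583)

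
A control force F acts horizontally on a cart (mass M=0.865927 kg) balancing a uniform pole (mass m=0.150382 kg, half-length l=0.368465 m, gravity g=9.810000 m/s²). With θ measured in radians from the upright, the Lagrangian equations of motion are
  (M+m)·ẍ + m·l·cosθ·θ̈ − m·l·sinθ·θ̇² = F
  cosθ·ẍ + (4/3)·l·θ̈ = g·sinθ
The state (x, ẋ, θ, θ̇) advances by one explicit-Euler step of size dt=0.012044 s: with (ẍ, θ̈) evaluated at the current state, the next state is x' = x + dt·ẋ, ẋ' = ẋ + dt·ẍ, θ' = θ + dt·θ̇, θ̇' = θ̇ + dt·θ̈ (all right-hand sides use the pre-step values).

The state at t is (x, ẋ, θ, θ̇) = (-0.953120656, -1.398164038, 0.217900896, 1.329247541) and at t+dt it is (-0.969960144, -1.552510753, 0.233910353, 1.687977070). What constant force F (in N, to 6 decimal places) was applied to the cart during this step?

F = -11.434035 N

ẍ = (ẋ'−ẋ)/dt = (-1.552510753−-1.398164038)/0.012044 = -12.815237
θ̈ = (θ̇'−θ̇)/dt = (1.687977070−1.329247541)/0.012044 = 29.784916
sinθ=0.216181, cosθ=0.976353
F = (M+m)·ẍ + m·l·cosθ·θ̈ − m·l·sinθ·θ̇² = -13.024241 + 1.611371 − 0.021165 = -11.434035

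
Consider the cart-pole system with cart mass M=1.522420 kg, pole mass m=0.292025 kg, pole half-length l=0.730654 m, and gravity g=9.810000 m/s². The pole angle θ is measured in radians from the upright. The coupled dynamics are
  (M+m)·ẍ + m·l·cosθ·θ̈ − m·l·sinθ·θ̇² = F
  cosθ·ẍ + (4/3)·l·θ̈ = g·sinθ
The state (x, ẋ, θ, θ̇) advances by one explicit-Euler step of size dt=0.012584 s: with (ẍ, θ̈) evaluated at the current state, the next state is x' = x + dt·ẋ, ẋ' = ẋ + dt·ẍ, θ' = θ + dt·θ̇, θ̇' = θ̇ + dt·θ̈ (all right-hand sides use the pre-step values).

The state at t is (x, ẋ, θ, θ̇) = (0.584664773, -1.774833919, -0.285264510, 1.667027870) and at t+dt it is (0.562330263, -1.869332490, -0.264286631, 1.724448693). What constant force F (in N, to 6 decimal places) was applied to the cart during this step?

F = -12.524313 N

ẍ = (ẋ'−ẋ)/dt = (-1.869332490−-1.774833919)/0.012584 = -7.509422
θ̈ = (θ̇'−θ̇)/dt = (1.724448693−1.667027870)/0.012584 = 4.563002
sinθ=-0.281411, cosθ=0.959587
F = (M+m)·ẍ + m·l·cosθ·θ̈ − m·l·sinθ·θ̇² = -13.625434 + 0.934258 − -0.166863 = -12.524313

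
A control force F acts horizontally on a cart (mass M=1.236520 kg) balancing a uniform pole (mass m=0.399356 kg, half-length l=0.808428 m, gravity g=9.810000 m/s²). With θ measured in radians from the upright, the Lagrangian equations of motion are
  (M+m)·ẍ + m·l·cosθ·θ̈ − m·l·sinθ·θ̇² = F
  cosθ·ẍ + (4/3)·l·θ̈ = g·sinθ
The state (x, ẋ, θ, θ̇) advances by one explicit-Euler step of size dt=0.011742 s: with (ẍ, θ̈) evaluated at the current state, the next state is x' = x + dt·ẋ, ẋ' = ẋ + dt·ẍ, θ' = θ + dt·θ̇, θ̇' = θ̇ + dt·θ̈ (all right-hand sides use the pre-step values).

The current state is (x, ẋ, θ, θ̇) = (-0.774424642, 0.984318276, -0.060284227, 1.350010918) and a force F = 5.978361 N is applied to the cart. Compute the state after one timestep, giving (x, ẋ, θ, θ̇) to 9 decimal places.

sinθ=-0.060247720, cosθ=0.998183456
temp = (F + m·l·θ̇²·sinθ)/(M+m) = (5.978361 + -0.035450040)/1.635876 = 3.632861512
θ̈ = (g·sinθ − cosθ·temp)/(l·(4/3 − m·cos²θ/(M+m))) = -4.785504113
ẍ = temp − m·l·θ̈·cosθ/(M+m) = 4.575595666
Euler: x'=-0.774424642+0.011742·0.984318276=-0.762866777, ẋ'=0.984318276+0.011742·4.575595666=1.038044920
       θ'=-0.060284227+0.011742·1.350010918=-0.044432399, θ̇'=1.350010918+0.011742·-4.785504113=1.293819529

(-0.762866777, 1.038044920, -0.044432399, 1.293819529)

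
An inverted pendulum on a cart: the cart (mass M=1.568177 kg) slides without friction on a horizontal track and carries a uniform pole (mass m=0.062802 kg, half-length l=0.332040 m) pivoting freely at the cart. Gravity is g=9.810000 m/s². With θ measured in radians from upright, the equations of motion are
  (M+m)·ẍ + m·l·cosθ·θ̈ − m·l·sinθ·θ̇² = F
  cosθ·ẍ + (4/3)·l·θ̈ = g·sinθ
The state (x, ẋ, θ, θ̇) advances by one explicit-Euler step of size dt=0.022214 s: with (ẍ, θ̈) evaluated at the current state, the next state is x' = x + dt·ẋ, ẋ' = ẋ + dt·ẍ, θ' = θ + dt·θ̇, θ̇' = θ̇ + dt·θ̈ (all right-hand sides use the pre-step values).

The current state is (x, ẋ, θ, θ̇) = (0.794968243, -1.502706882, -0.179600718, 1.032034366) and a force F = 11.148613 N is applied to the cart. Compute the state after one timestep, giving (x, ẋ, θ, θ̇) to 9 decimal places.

(0.761587112, -1.345412632, -0.156675107, 0.594528526)

sinθ=-0.178636728, cosθ=0.983915098
temp = (F + m·l·θ̇²·sinθ)/(M+m) = (11.148613 + -0.003967555)/1.630979 = 6.833101741
θ̈ = (g·sinθ − cosθ·temp)/(l·(4/3 − m·cos²θ/(M+m))) = -19.695049986
ẍ = temp − m·l·θ̈·cosθ/(M+m) = 7.080861188
Euler: x'=0.794968243+0.022214·-1.502706882=0.761587112, ẋ'=-1.502706882+0.022214·7.080861188=-1.345412632
       θ'=-0.179600718+0.022214·1.032034366=-0.156675107, θ̇'=1.032034366+0.022214·-19.695049986=0.594528526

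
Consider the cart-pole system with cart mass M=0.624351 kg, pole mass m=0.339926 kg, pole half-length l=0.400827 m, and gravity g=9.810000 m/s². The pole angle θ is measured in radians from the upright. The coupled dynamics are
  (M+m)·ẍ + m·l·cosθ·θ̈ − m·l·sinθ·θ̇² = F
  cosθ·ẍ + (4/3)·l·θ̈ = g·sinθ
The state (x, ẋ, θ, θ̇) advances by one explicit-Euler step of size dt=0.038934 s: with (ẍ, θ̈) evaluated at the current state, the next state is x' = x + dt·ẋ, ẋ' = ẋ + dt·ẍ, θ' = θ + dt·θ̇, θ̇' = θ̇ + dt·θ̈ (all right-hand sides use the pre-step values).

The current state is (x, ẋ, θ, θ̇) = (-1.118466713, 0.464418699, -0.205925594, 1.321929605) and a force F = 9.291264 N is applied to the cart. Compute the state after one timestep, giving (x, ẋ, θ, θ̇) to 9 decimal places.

(-1.100385035, 0.991286435, -0.154457587, 0.210789644)

sinθ=-0.204473286, cosθ=0.978872145
temp = (F + m·l·θ̇²·sinθ)/(M+m) = (9.291264 + -0.048684934)/0.964277 = 9.584983429
θ̈ = (g·sinθ − cosθ·temp)/(l·(4/3 − m·cos²θ/(M+m))) = -28.539065112
ẍ = temp − m·l·θ̈·cosθ/(M+m) = 13.532329982
Euler: x'=-1.118466713+0.038934·0.464418699=-1.100385035, ẋ'=0.464418699+0.038934·13.532329982=0.991286435
       θ'=-0.205925594+0.038934·1.321929605=-0.154457587, θ̇'=1.321929605+0.038934·-28.539065112=0.210789644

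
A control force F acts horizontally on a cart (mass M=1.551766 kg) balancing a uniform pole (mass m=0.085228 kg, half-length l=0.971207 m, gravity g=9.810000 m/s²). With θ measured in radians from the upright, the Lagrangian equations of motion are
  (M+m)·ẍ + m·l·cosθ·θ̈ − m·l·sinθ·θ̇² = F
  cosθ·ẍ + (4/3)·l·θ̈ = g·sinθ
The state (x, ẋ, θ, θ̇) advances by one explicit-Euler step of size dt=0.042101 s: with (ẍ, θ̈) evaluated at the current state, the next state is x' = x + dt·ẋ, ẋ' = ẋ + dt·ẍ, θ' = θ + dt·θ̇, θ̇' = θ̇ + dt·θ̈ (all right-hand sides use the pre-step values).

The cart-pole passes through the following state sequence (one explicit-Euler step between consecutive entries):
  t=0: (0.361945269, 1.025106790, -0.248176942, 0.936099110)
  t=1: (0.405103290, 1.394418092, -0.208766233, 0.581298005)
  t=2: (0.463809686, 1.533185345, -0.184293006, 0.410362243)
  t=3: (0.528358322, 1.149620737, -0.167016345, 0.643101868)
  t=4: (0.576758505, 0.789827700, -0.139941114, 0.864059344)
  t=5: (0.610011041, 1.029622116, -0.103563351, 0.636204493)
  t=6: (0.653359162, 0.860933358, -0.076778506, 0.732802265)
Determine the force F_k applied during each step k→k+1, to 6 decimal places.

step 0→1:
  ẍ = (ẋ'−ẋ)/dt = (1.394418092−1.025106790)/0.042101 = 8.772032
  θ̈ = (θ̇'−θ̇)/dt = (0.581298005−0.936099110)/0.042101 = -8.427380
  sinθ=-0.245637, cosθ=0.969362
  F = (M+m)·ẍ + m·l·cosθ·θ̈ − m·l·sinθ·θ̇² = 14.359763 + -0.676196 − -0.017817 = 13.701384
step 1→2:
  ẍ = (ẋ'−ẋ)/dt = (1.533185345−1.394418092)/0.042101 = 3.296056
  θ̈ = (θ̇'−θ̇)/dt = (0.410362243−0.581298005)/0.042101 = -4.060135
  sinθ=-0.207253, cosθ=0.978287
  F = (M+m)·ẍ + m·l·cosθ·θ̈ − m·l·sinθ·θ̇² = 5.395624 + -0.328777 − -0.005797 = 5.072644
step 2→3:
  ẍ = (ẋ'−ẋ)/dt = (1.149620737−1.533185345)/0.042101 = -9.110582
  θ̈ = (θ̇'−θ̇)/dt = (0.643101868−0.410362243)/0.042101 = 5.528126
  sinθ=-0.183252, cosθ=0.983066
  F = (M+m)·ẍ + m·l·cosθ·θ̈ − m·l·sinθ·θ̇² = -14.913968 + 0.449837 − -0.002554 = -14.461577
step 3→4:
  ẍ = (ẋ'−ẋ)/dt = (0.789827700−1.149620737)/0.042101 = -8.545950
  θ̈ = (θ̇'−θ̇)/dt = (0.864059344−0.643101868)/0.042101 = 5.248271
  sinθ=-0.166241, cosθ=0.986085
  F = (M+m)·ẍ + m·l·cosθ·θ̈ − m·l·sinθ·θ̇² = -13.989669 + 0.428376 − -0.005691 = -13.555602
step 4→5:
  ẍ = (ẋ'−ẋ)/dt = (1.029622116−0.789827700)/0.042101 = 5.695694
  θ̈ = (θ̇'−θ̇)/dt = (0.636204493−0.864059344)/0.042101 = -5.412101
  sinθ=-0.139485, cosθ=0.990224
  F = (M+m)·ẍ + m·l·cosθ·θ̈ − m·l·sinθ·θ̇² = 9.323817 + -0.443602 − -0.008620 = 8.888835
step 5→6:
  ẍ = (ẋ'−ẋ)/dt = (0.860933358−1.029622116)/0.042101 = -4.006764
  θ̈ = (θ̇'−θ̇)/dt = (0.732802265−0.636204493)/0.042101 = 2.294429
  sinθ=-0.103378, cosθ=0.994642
  F = (M+m)·ẍ + m·l·cosθ·θ̈ − m·l·sinθ·θ̇² = -6.559048 + 0.188902 − -0.003464 = -6.366683

F_0 = 13.701384 N
F_1 = 5.072644 N
F_2 = -14.461577 N
F_3 = -13.555602 N
F_4 = 8.888835 N
F_5 = -6.366683 N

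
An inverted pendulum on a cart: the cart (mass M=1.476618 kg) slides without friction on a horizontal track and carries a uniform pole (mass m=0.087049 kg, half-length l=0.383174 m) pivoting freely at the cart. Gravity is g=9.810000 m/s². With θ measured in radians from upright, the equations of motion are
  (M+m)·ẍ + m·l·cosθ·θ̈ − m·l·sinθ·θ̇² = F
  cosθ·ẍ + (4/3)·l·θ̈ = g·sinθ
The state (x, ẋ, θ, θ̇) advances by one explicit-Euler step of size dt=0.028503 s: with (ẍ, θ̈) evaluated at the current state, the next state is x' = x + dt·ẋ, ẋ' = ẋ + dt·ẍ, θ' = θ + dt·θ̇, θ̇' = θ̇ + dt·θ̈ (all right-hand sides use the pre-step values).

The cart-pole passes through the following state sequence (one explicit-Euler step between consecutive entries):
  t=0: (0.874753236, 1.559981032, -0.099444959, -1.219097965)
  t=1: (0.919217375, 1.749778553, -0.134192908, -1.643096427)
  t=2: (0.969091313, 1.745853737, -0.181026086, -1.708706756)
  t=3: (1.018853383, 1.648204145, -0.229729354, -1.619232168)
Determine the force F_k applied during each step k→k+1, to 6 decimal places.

step 0→1:
  ẍ = (ẋ'−ẋ)/dt = (1.749778553−1.559981032)/0.028503 = 6.658861
  θ̈ = (θ̇'−θ̇)/dt = (-1.643096427−-1.219097965)/0.028503 = -14.875573
  sinθ=-0.099281, cosθ=0.995059
  F = (M+m)·ẍ + m·l·cosθ·θ̈ − m·l·sinθ·θ̇² = 10.412242 + -0.493722 − -0.004922 = 9.923441
step 1→2:
  ẍ = (ẋ'−ẋ)/dt = (1.745853737−1.749778553)/0.028503 = -0.137698
  θ̈ = (θ̇'−θ̇)/dt = (-1.708706756−-1.643096427)/0.028503 = -2.301875
  sinθ=-0.133791, cosθ=0.991010
  F = (M+m)·ẍ + m·l·cosθ·θ̈ − m·l·sinθ·θ̇² = -0.215314 + -0.076089 − -0.012048 = -0.279355
step 2→3:
  ẍ = (ẋ'−ẋ)/dt = (1.648204145−1.745853737)/0.028503 = -3.425941
  θ̈ = (θ̇'−θ̇)/dt = (-1.619232168−-1.708706756)/0.028503 = 3.139129
  sinθ=-0.180039, cosθ=0.983659
  F = (M+m)·ẍ + m·l·cosθ·θ̈ − m·l·sinθ·θ̇² = -5.357031 + 0.102994 − -0.017533 = -5.236503

F_0 = 9.923441 N
F_1 = -0.279355 N
F_2 = -5.236503 N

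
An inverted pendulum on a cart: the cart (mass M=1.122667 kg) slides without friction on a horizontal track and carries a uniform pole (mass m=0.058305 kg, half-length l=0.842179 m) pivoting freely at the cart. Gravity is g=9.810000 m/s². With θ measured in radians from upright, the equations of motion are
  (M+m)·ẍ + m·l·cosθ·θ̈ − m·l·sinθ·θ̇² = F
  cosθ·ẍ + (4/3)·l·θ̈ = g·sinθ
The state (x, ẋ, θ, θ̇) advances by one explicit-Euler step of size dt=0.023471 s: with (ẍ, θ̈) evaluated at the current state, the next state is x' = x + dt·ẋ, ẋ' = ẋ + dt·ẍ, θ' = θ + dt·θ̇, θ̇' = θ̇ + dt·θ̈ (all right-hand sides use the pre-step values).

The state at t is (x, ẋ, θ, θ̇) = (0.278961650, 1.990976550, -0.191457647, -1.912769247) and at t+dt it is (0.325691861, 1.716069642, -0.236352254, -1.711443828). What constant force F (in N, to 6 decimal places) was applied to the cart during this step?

F = -13.384597 N

ẍ = (ẋ'−ẋ)/dt = (1.716069642−1.990976550)/0.023471 = -11.712620
θ̈ = (θ̇'−θ̇)/dt = (-1.711443828−-1.912769247)/0.023471 = 8.577624
sinθ=-0.190290, cosθ=0.981728
F = (M+m)·ẍ + m·l·cosθ·θ̈ − m·l·sinθ·θ̇² = -13.832276 + 0.413493 − -0.034186 = -13.384597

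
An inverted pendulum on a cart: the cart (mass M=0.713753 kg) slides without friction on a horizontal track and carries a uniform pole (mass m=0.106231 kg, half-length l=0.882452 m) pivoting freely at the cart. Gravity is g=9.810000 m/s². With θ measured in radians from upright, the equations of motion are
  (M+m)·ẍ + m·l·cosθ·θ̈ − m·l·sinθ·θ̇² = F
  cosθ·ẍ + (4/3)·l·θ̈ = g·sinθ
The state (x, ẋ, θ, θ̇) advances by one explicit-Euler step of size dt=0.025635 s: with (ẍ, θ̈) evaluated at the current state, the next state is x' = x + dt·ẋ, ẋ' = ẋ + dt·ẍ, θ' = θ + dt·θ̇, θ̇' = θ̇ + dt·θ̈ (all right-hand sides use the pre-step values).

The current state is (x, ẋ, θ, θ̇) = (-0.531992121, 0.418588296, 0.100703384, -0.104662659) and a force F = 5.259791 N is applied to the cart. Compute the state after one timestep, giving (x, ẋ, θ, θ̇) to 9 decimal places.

(-0.521261610, 0.597822439, 0.098020357, -0.234735498)

sinθ=0.100533262, cosθ=0.994933698
temp = (F + m·l·θ̇²·sinθ)/(M+m) = (5.259791 + 0.000103237)/0.819984 = 6.414630331
θ̈ = (g·sinθ − cosθ·temp)/(l·(4/3 − m·cos²θ/(M+m))) = -5.074033123
ẍ = temp − m·l·θ̈·cosθ/(M+m) = 6.991774645
Euler: x'=-0.531992121+0.025635·0.418588296=-0.521261610, ẋ'=0.418588296+0.025635·6.991774645=0.597822439
       θ'=0.100703384+0.025635·-0.104662659=0.098020357, θ̇'=-0.104662659+0.025635·-5.074033123=-0.234735498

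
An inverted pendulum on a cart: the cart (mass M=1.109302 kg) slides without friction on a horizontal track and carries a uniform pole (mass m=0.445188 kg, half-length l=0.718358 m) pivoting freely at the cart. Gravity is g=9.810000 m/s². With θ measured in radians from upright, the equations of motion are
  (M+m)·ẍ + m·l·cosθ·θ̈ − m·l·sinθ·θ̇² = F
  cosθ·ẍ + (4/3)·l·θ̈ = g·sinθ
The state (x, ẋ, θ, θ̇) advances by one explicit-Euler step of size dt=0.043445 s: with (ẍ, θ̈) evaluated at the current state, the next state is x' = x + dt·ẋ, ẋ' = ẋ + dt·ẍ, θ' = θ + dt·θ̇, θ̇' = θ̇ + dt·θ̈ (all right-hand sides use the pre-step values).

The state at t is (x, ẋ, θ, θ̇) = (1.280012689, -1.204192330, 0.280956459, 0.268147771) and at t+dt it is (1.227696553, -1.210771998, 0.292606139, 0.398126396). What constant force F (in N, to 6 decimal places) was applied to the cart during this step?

F = 0.677474 N

ẍ = (ẋ'−ẋ)/dt = (-1.210771998−-1.204192330)/0.043445 = -0.151448
θ̈ = (θ̇'−θ̇)/dt = (0.398126396−0.268147771)/0.043445 = 2.991797
sinθ=0.277275, cosθ=0.960791
F = (M+m)·ẍ + m·l·cosθ·θ̈ − m·l·sinθ·θ̇² = -0.235425 + 0.919275 − 0.006376 = 0.677474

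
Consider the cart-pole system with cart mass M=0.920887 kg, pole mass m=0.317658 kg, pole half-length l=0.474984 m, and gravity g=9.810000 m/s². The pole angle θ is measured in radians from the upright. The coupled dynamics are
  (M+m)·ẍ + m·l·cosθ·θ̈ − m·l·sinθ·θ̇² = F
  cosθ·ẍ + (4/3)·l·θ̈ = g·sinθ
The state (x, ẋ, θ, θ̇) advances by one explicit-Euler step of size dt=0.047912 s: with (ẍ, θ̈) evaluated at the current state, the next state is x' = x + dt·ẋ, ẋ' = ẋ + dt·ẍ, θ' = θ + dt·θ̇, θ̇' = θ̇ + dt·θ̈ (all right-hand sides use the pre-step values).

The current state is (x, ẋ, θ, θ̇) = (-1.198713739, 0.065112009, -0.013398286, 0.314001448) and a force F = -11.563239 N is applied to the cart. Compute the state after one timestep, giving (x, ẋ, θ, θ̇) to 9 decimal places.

sinθ=-0.013397885, cosθ=0.999910244
temp = (F + m·l·θ̇²·sinθ)/(M+m) = (-11.563239 + -0.000199314)/1.238545 = -9.336308583
θ̈ = (g·sinθ − cosθ·temp)/(l·(4/3 − m·cos²θ/(M+m))) = 17.993802877
ẍ = temp − m·l·θ̈·cosθ/(M+m) = -11.528159259
Euler: x'=-1.198713739+0.047912·0.065112009=-1.195594092, ẋ'=0.065112009+0.047912·-11.528159259=-0.487225157
       θ'=-0.013398286+0.047912·0.314001448=0.001646151, θ̇'=0.314001448+0.047912·17.993802877=1.176120531

(-1.195594092, -0.487225157, 0.001646151, 1.176120531)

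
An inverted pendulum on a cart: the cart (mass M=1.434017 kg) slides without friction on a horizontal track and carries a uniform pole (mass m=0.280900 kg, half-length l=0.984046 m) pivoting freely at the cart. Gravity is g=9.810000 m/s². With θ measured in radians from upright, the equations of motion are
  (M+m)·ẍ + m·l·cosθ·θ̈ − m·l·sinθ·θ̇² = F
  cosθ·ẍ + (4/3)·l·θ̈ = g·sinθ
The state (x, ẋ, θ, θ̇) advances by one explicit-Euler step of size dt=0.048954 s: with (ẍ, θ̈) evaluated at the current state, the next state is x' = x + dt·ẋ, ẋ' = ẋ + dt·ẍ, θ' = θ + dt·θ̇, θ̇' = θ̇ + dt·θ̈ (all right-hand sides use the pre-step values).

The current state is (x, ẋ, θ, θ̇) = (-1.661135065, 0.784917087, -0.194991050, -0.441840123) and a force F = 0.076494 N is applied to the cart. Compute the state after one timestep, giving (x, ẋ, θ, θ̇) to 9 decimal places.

sinθ=-0.193757755, cosθ=0.981049404
temp = (F + m·l·θ̇²·sinθ)/(M+m) = (0.076494 + -0.010455782)/1.714917 = 0.038508113
θ̈ = (g·sinθ − cosθ·temp)/(l·(4/3 − m·cos²θ/(M+m))) = -1.675594620
ẍ = temp − m·l·θ̈·cosθ/(M+m) = 0.303470281
Euler: x'=-1.661135065+0.048954·0.784917087=-1.622710234, ẋ'=0.784917087+0.048954·0.303470281=0.799773171
       θ'=-0.194991050+0.048954·-0.441840123=-0.216620891, θ̇'=-0.441840123+0.048954·-1.675594620=-0.523867182

(-1.622710234, 0.799773171, -0.216620891, -0.523867182)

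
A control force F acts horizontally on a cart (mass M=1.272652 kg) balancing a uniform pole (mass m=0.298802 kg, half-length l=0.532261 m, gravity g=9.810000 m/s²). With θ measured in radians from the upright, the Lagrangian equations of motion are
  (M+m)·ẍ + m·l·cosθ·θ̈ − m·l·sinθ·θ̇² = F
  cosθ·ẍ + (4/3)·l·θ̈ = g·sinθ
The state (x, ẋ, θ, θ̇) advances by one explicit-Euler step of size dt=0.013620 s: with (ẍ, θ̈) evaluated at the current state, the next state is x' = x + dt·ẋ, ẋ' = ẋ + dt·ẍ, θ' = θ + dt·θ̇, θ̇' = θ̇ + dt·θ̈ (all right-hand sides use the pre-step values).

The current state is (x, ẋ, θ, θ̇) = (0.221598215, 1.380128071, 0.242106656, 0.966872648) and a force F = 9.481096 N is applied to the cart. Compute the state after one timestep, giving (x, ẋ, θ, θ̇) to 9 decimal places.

sinθ=0.239748372, cosθ=0.970835062
temp = (F + m·l·θ̇²·sinθ)/(M+m) = (9.481096 + 0.035645307)/1.571454 = 6.056010107
θ̈ = (g·sinθ − cosθ·temp)/(l·(4/3 − m·cos²θ/(M+m))) = -5.742305522
ẍ = temp − m·l·θ̈·cosθ/(M+m) = 6.620216784
Euler: x'=0.221598215+0.013620·1.380128071=0.240395559, ẋ'=1.380128071+0.013620·6.620216784=1.470295424
       θ'=0.242106656+0.013620·0.966872648=0.255275461, θ̇'=0.966872648+0.013620·-5.742305522=0.888662447

(0.240395559, 1.470295424, 0.255275461, 0.888662447)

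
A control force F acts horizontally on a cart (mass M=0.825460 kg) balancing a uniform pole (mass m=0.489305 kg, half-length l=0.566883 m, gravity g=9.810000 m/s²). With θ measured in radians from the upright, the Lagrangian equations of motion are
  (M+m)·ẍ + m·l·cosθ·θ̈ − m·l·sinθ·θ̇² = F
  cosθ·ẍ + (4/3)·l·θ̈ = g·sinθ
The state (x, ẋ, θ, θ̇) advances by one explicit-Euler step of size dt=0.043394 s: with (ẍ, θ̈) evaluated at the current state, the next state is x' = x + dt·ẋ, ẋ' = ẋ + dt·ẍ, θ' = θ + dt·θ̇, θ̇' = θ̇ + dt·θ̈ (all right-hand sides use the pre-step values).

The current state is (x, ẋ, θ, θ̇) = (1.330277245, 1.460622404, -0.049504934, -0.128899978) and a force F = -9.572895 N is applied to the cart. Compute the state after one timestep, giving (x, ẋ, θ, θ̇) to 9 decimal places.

(1.393659494, 1.030874840, -0.055098420, 0.411099901)

sinθ=-0.049484716, cosθ=0.998774881
temp = (F + m·l·θ̇²·sinθ)/(M+m) = (-9.572895 + -0.000228060)/1.314765 = -7.281242701
θ̈ = (g·sinθ − cosθ·temp)/(l·(4/3 − m·cos²θ/(M+m))) = 12.444113910
ẍ = temp − m·l·θ̈·cosθ/(M+m) = -9.903386724
Euler: x'=1.330277245+0.043394·1.460622404=1.393659494, ẋ'=1.460622404+0.043394·-9.903386724=1.030874840
       θ'=-0.049504934+0.043394·-0.128899978=-0.055098420, θ̇'=-0.128899978+0.043394·12.444113910=0.411099901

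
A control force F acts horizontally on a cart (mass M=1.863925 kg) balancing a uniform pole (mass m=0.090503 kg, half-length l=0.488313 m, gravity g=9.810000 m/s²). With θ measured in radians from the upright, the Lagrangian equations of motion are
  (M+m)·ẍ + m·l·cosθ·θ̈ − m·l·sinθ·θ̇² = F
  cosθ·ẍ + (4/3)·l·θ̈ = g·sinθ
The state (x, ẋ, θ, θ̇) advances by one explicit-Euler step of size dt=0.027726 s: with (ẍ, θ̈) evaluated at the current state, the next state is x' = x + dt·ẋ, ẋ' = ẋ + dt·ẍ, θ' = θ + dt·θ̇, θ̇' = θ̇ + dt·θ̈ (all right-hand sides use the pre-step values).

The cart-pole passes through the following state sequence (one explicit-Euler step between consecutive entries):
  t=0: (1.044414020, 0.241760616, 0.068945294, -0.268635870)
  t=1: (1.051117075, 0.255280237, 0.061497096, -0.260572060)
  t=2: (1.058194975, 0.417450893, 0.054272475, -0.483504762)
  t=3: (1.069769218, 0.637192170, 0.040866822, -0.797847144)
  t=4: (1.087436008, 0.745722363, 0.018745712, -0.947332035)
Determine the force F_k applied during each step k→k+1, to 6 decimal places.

F_0 = 0.965612 N
F_1 = 11.076684 N
F_2 = 14.988871 N
F_3 = 7.411159 N

step 0→1:
  ẍ = (ẋ'−ẋ)/dt = (0.255280237−0.241760616)/0.027726 = 0.487615
  θ̈ = (θ̇'−θ̇)/dt = (-0.260572060−-0.268635870)/0.027726 = 0.290839
  sinθ=0.068891, cosθ=0.997624
  F = (M+m)·ẍ + m·l·cosθ·θ̈ − m·l·sinθ·θ̇² = 0.953009 + 0.012823 − 0.000220 = 0.965612
step 1→2:
  ẍ = (ẋ'−ẋ)/dt = (0.417450893−0.255280237)/0.027726 = 5.849046
  θ̈ = (θ̇'−θ̇)/dt = (-0.483504762−-0.260572060)/0.027726 = -8.040565
  sinθ=0.061458, cosθ=0.998110
  F = (M+m)·ẍ + m·l·cosθ·θ̈ − m·l·sinθ·θ̇² = 11.431540 + -0.354671 − 0.000184 = 11.076684
step 2→3:
  ẍ = (ẋ'−ẋ)/dt = (0.637192170−0.417450893)/0.027726 = 7.925459
  θ̈ = (θ̇'−θ̇)/dt = (-0.797847144−-0.483504762)/0.027726 = -11.337459
  sinθ=0.054246, cosθ=0.998528
  F = (M+m)·ẍ + m·l·cosθ·θ̈ − m·l·sinθ·θ̇² = 15.489739 + -0.500308 − 0.000560 = 14.988871
step 3→4:
  ẍ = (ẋ'−ẋ)/dt = (0.745722363−0.637192170)/0.027726 = 3.914383
  θ̈ = (θ̇'−θ̇)/dt = (-0.947332035−-0.797847144)/0.027726 = -5.391506
  sinθ=0.040855, cosθ=0.999165
  F = (M+m)·ẍ + m·l·cosθ·θ̈ − m·l·sinθ·θ̇² = 7.650380 + -0.238072 − 0.001149 = 7.411159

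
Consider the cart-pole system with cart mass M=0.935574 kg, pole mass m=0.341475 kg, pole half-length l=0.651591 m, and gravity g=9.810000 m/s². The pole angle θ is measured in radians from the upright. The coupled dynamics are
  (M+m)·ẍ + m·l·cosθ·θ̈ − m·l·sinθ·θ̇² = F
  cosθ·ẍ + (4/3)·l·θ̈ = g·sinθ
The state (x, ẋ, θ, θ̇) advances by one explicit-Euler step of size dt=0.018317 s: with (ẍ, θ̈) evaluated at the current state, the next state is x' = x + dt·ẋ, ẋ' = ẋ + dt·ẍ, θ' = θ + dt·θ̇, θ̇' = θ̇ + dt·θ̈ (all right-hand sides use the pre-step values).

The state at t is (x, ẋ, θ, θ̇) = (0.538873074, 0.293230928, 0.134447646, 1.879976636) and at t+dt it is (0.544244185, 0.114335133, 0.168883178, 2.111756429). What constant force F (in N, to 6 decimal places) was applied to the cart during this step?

ẍ = (ẋ'−ẋ)/dt = (0.114335133−0.293230928)/0.018317 = -9.766654
θ̈ = (θ̇'−θ̇)/dt = (2.111756429−1.879976636)/0.018317 = 12.653808
sinθ=0.134043, cosθ=0.990976
F = (M+m)·ẍ + m·l·cosθ·θ̈ − m·l·sinθ·θ̇² = -12.472495 + 2.790090 − 0.105410 = -9.787816

F = -9.787816 N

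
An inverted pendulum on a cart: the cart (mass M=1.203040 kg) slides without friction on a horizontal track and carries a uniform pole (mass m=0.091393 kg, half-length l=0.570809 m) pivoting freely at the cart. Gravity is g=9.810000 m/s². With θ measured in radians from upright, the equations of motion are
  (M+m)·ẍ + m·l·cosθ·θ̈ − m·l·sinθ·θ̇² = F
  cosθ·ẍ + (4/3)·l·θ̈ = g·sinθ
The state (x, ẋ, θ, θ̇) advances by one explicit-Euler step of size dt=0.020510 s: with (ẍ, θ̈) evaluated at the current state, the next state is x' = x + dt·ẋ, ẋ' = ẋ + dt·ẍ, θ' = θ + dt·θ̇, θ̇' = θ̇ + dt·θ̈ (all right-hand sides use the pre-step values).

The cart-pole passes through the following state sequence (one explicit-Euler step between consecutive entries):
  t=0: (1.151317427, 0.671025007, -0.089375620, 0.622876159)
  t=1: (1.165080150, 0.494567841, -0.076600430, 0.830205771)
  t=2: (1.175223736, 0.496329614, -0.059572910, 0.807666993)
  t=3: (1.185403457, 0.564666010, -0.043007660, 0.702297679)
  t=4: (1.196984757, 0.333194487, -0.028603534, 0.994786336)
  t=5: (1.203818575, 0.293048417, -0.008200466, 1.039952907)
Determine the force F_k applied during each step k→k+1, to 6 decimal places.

F_0 = -10.609563 N
F_1 = 0.056781 N
F_2 = 4.047357 N
F_3 = -13.864323 N
F_4 = -2.417398 N

step 0→1:
  ẍ = (ẋ'−ẋ)/dt = (0.494567841−0.671025007)/0.020510 = -8.603470
  θ̈ = (θ̇'−θ̇)/dt = (0.830205771−0.622876159)/0.020510 = 10.108709
  sinθ=-0.089257, cosθ=0.996009
  F = (M+m)·ẍ + m·l·cosθ·θ̈ − m·l·sinθ·θ̇² = -11.136615 + 0.525246 − -0.001807 = -10.609563
step 1→2:
  ẍ = (ẋ'−ẋ)/dt = (0.496329614−0.494567841)/0.020510 = 0.085898
  θ̈ = (θ̇'−θ̇)/dt = (0.807666993−0.830205771)/0.020510 = -1.098917
  sinθ=-0.076526, cosθ=0.997068
  F = (M+m)·ẍ + m·l·cosθ·θ̈ − m·l·sinθ·θ̇² = 0.111190 + -0.057160 − -0.002752 = 0.056781
step 2→3:
  ẍ = (ẋ'−ẋ)/dt = (0.564666010−0.496329614)/0.020510 = 3.331857
  θ̈ = (θ̇'−θ̇)/dt = (0.702297679−0.807666993)/0.020510 = -5.137460
  sinθ=-0.059538, cosθ=0.998226
  F = (M+m)·ẍ + m·l·cosθ·θ̈ − m·l·sinθ·θ̇² = 4.312866 + -0.267535 − -0.002026 = 4.047357
step 3→4:
  ẍ = (ẋ'−ẋ)/dt = (0.333194487−0.564666010)/0.020510 = -11.285789
  θ̈ = (θ̇'−θ̇)/dt = (0.994786336−0.702297679)/0.020510 = 14.260783
  sinθ=-0.042994, cosθ=0.999075
  F = (M+m)·ẍ + m·l·cosθ·θ̈ − m·l·sinθ·θ̇² = -14.608697 + 0.743268 − -0.001106 = -13.864323
step 4→5:
  ẍ = (ẋ'−ẋ)/dt = (0.293048417−0.333194487)/0.020510 = -1.957390
  θ̈ = (θ̇'−θ̇)/dt = (1.039952907−0.994786336)/0.020510 = 2.202173
  sinθ=-0.028600, cosθ=0.999591
  F = (M+m)·ẍ + m·l·cosθ·θ̈ − m·l·sinθ·θ̇² = -2.533710 + 0.114836 − -0.001476 = -2.417398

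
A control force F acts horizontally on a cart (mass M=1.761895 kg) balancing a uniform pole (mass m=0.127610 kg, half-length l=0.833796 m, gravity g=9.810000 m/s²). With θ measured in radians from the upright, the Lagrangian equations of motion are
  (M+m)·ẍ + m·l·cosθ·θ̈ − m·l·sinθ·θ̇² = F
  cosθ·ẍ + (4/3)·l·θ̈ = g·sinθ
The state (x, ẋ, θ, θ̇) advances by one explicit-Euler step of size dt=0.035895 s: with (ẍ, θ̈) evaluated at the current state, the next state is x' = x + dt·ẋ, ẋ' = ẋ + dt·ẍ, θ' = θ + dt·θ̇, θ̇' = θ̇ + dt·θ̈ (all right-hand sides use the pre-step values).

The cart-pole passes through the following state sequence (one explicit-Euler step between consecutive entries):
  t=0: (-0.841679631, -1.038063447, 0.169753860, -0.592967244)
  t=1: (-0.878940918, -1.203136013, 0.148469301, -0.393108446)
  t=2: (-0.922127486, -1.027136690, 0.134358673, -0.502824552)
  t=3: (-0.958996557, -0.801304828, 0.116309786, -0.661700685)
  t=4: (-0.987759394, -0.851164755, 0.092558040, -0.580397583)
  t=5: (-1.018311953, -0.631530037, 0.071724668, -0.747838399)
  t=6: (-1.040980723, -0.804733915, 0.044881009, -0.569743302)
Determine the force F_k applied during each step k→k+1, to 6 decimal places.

F_0 = -8.111794 N
F_1 = 8.940489 N
F_2 = 11.417437 N
F_3 = -2.390650 N
F_4 = 11.064004 N
F_5 = -8.595123 N

step 0→1:
  ẍ = (ẋ'−ẋ)/dt = (-1.203136013−-1.038063447)/0.035895 = -4.598762
  θ̈ = (θ̇'−θ̇)/dt = (-0.393108446−-0.592967244)/0.035895 = 5.567873
  sinθ=0.168940, cosθ=0.985626
  F = (M+m)·ẍ + m·l·cosθ·θ̈ − m·l·sinθ·θ̇² = -8.689384 + 0.583910 − 0.006320 = -8.111794
step 1→2:
  ẍ = (ẋ'−ẋ)/dt = (-1.027136690−-1.203136013)/0.035895 = 4.903171
  θ̈ = (θ̇'−θ̇)/dt = (-0.502824552−-0.393108446)/0.035895 = -3.056585
  sinθ=0.147924, cosθ=0.988999
  F = (M+m)·ẍ + m·l·cosθ·θ̈ − m·l·sinθ·θ̇² = 9.264566 + -0.321645 − 0.002432 = 8.940489
step 2→3:
  ẍ = (ẋ'−ẋ)/dt = (-0.801304828−-1.027136690)/0.035895 = 6.291457
  θ̈ = (θ̇'−θ̇)/dt = (-0.661700685−-0.502824552)/0.035895 = -4.426135
  sinθ=0.133955, cosθ=0.990987
  F = (M+m)·ẍ + m·l·cosθ·θ̈ − m·l·sinθ·θ̇² = 11.887740 + -0.466700 − 0.003604 = 11.417437
step 3→4:
  ẍ = (ẋ'−ẋ)/dt = (-0.851164755−-0.801304828)/0.035895 = -1.389049
  θ̈ = (θ̇'−θ̇)/dt = (-0.580397583−-0.661700685)/0.035895 = 2.265026
  sinθ=0.116048, cosθ=0.993244
  F = (M+m)·ẍ + m·l·cosθ·θ̈ − m·l·sinθ·θ̇² = -2.624616 + 0.239372 − 0.005406 = -2.390650
step 4→5:
  ẍ = (ẋ'−ẋ)/dt = (-0.631530037−-0.851164755)/0.035895 = 6.118811
  θ̈ = (θ̇'−θ̇)/dt = (-0.747838399−-0.580397583)/0.035895 = -4.664739
  sinθ=0.092426, cosθ=0.995720
  F = (M+m)·ẍ + m·l·cosθ·θ̈ − m·l·sinθ·θ̇² = 11.561524 + -0.494207 − 0.003313 = 11.064004
step 5→6:
  ẍ = (ẋ'−ẋ)/dt = (-0.804733915−-0.631530037)/0.035895 = -4.825293
  θ̈ = (θ̇'−θ̇)/dt = (-0.569743302−-0.747838399)/0.035895 = 4.961557
  sinθ=0.071663, cosθ=0.997429
  F = (M+m)·ẍ + m·l·cosθ·θ̈ − m·l·sinθ·θ̇² = -9.117414 + 0.526556 − 0.004264 = -8.595123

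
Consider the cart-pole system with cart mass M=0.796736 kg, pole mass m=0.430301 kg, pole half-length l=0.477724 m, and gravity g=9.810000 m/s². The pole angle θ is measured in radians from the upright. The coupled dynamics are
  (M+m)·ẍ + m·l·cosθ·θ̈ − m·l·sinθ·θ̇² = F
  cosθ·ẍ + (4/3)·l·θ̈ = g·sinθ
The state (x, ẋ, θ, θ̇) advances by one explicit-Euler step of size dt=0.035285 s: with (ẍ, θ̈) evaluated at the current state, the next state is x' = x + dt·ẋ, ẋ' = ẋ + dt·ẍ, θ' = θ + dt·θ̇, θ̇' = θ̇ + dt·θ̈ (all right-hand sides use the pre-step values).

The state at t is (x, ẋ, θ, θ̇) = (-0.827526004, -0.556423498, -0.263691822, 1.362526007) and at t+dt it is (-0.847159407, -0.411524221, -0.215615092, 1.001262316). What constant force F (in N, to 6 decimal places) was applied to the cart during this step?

F = 3.106428 N

ẍ = (ẋ'−ẋ)/dt = (-0.411524221−-0.556423498)/0.035285 = 4.106540
θ̈ = (θ̇'−θ̇)/dt = (1.001262316−1.362526007)/0.035285 = -10.238450
sinθ=-0.260647, cosθ=0.965434
F = (M+m)·ẍ + m·l·cosθ·θ̈ − m·l·sinθ·θ̇² = 5.038877 + -2.031919 − -0.099470 = 3.106428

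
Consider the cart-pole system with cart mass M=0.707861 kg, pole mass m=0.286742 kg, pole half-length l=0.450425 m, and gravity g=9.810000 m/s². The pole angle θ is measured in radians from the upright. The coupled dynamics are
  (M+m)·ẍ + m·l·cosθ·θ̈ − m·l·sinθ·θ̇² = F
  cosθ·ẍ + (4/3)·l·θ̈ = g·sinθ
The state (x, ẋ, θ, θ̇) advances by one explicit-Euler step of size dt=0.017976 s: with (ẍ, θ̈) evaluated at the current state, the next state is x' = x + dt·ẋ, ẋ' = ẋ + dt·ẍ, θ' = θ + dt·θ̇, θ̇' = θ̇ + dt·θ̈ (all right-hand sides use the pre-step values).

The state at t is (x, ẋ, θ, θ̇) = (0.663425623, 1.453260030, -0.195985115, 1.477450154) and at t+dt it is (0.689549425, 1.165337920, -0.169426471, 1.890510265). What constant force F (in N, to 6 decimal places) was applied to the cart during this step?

ẍ = (ẋ'−ẋ)/dt = (1.165337920−1.453260030)/0.017976 = -16.017029
θ̈ = (θ̇'−θ̇)/dt = (1.890510265−1.477450154)/0.017976 = 22.978422
sinθ=-0.194733, cosθ=0.980856
F = (M+m)·ẍ + m·l·cosθ·θ̈ − m·l·sinθ·θ̇² = -15.930585 + 2.910981 − -0.054901 = -12.964703

F = -12.964703 N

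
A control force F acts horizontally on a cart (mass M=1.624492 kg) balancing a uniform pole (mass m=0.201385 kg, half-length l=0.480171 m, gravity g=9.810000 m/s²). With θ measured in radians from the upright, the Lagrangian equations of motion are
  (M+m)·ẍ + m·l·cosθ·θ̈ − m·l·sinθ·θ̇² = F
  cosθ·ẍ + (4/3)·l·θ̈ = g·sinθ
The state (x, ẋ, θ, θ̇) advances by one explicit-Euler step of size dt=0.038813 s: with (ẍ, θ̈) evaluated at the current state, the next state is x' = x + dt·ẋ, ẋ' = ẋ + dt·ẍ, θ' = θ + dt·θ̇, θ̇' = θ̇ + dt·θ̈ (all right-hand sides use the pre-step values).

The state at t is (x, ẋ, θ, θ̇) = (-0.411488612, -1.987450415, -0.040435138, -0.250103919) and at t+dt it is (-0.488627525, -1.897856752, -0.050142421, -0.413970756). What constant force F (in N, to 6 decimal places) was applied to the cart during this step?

F = 3.807066 N

ẍ = (ẋ'−ẋ)/dt = (-1.897856752−-1.987450415)/0.038813 = 2.308342
θ̈ = (θ̇'−θ̇)/dt = (-0.413970756−-0.250103919)/0.038813 = -4.221958
sinθ=-0.040424, cosθ=0.999183
F = (M+m)·ẍ + m·l·cosθ·θ̈ − m·l·sinθ·θ̇² = 4.214748 + -0.407926 − -0.000245 = 3.807066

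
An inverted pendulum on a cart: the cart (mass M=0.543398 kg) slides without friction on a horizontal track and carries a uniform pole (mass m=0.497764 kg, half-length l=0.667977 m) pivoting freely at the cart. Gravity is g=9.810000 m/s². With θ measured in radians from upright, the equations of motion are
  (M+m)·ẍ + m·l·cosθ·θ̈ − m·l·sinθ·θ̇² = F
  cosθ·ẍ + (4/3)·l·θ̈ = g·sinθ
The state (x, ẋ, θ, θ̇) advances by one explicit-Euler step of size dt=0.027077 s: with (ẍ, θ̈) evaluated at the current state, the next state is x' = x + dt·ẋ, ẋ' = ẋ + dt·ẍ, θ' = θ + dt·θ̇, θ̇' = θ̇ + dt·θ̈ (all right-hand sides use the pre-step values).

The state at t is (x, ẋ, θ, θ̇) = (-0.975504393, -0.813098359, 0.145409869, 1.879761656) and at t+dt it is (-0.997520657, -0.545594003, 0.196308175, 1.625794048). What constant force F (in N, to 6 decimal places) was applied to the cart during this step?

F = 7.030103 N

ẍ = (ẋ'−ẋ)/dt = (-0.545594003−-0.813098359)/0.027077 = 9.879394
θ̈ = (θ̇'−θ̇)/dt = (1.625794048−1.879761656)/0.027077 = -9.379459
sinθ=0.144898, cosθ=0.989447
F = (M+m)·ẍ + m·l·cosθ·θ̈ − m·l·sinθ·θ̇² = 10.286050 + -3.085710 − 0.170237 = 7.030103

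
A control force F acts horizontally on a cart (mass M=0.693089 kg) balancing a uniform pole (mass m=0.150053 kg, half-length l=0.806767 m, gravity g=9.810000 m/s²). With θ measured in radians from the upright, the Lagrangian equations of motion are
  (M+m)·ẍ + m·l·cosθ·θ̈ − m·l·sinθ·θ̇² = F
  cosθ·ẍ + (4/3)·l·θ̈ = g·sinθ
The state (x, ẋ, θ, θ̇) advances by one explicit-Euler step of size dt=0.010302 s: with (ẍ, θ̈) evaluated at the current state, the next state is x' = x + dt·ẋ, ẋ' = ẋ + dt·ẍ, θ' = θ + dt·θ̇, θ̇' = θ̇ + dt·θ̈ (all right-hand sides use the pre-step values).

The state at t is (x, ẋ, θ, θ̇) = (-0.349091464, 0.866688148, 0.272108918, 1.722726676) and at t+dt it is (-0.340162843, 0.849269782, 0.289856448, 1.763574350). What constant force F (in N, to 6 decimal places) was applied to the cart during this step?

F = -1.059787 N

ẍ = (ẋ'−ẋ)/dt = (0.849269782−0.866688148)/0.010302 = -1.690775
θ̈ = (θ̇'−θ̇)/dt = (1.763574350−1.722726676)/0.010302 = 3.965024
sinθ=0.268763, cosθ=0.963206
F = (M+m)·ẍ + m·l·cosθ·θ̈ − m·l·sinθ·θ̇² = -1.425564 + 0.462336 − 0.096560 = -1.059787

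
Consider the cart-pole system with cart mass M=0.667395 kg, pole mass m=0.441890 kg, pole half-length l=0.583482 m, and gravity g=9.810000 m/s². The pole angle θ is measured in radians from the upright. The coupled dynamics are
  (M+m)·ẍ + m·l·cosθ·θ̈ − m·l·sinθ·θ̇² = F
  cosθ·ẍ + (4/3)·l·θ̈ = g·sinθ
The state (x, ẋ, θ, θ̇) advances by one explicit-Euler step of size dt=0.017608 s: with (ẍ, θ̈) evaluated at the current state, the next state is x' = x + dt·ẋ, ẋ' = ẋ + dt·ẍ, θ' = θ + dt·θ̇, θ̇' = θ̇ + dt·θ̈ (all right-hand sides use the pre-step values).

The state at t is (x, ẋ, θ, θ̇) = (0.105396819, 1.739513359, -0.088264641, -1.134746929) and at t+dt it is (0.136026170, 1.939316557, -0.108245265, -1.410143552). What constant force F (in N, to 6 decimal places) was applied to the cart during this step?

ẍ = (ẋ'−ẋ)/dt = (1.939316557−1.739513359)/0.017608 = 11.347297
θ̈ = (θ̇'−θ̇)/dt = (-1.410143552−-1.134746929)/0.017608 = -15.640426
sinθ=-0.088150, cosθ=0.996107
F = (M+m)·ẍ + m·l·cosθ·θ̈ − m·l·sinθ·θ̇² = 12.587386 + -4.016949 − -0.029266 = 8.599703

F = 8.599703 N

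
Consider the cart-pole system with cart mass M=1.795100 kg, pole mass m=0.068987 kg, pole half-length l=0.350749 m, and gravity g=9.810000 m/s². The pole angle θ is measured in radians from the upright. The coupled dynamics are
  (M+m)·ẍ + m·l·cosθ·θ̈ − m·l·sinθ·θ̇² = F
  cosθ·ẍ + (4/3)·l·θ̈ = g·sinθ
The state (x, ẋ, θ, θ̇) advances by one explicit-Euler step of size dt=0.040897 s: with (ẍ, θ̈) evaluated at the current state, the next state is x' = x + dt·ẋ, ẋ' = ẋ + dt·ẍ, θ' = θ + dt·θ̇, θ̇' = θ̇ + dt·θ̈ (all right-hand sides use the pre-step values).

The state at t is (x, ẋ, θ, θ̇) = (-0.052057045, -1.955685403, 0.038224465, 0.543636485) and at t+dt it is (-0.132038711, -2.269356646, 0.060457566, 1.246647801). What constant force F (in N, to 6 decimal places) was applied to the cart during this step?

ẍ = (ẋ'−ẋ)/dt = (-2.269356646−-1.955685403)/0.040897 = -7.669786
θ̈ = (θ̇'−θ̇)/dt = (1.246647801−0.543636485)/0.040897 = 17.189802
sinθ=0.038215, cosθ=0.999270
F = (M+m)·ẍ + m·l·cosθ·θ̈ − m·l·sinθ·θ̇² = -14.297149 + 0.415640 − 0.000273 = -13.881782

F = -13.881782 N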